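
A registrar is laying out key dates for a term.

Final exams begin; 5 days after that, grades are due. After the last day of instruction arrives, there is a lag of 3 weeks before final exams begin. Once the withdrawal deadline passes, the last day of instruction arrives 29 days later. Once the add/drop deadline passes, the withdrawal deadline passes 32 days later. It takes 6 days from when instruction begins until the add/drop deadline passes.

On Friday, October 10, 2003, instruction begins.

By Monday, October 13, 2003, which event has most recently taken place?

Instruction begins

Instruction begins: Oct 10, 2003.
The add/drop deadline passes: Oct 10, 2003 + 6 days = Oct 16, 2003.
The withdrawal deadline passes: Oct 16, 2003 + 32 days = Nov 17, 2003.
The last day of instruction arrives: Nov 17, 2003 + 29 days = Dec 16, 2003.
Final exams begin: Dec 16, 2003 + 3 weeks = Jan 6, 2004.
Grades are due: Jan 6, 2004 + 5 days = Jan 11, 2004.
Oct 13, 2003 falls between when instruction begins (Oct 10, 2003) and when the add/drop deadline passes (Oct 16, 2003).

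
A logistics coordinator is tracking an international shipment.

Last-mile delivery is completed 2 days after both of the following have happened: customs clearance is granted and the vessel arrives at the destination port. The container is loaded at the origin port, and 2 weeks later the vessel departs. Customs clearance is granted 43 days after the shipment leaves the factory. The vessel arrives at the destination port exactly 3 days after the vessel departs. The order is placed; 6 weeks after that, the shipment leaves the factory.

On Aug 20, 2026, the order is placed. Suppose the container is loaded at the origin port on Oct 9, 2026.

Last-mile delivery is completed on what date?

The order is placed: Aug 20, 2026.
The shipment leaves the factory: Aug 20, 2026 + 6 weeks = Oct 1, 2026.
Customs clearance is granted: Oct 1, 2026 + 43 days = Nov 13, 2026.
The container is loaded at the origin port: Oct 9, 2026.
The vessel departs: Oct 9, 2026 + 2 weeks = Oct 23, 2026.
The vessel arrives at the destination port: Oct 23, 2026 + 3 days = Oct 26, 2026.
Both prerequisites met — customs clearance is granted (Nov 13, 2026), the vessel arrives at the destination port (Oct 26, 2026); the later is Nov 13, 2026.
Last-mile delivery is completed: Nov 13, 2026 + 2 days = Nov 15, 2026.

Nov 15, 2026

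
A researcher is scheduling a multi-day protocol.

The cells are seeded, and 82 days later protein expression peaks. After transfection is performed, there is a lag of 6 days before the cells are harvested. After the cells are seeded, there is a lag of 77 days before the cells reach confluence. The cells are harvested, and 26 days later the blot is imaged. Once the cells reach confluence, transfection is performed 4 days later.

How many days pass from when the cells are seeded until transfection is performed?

81 days

Causal path: the cells are seeded → the cells reach confluence → transfection is performed.
Total delay along the path: 77 + 4 = 81 days.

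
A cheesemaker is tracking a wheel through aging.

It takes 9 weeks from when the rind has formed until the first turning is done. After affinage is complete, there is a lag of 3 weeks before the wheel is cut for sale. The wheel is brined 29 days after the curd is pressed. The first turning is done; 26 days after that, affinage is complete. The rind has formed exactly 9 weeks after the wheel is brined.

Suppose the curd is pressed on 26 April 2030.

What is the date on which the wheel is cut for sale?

14 November 2030

The curd is pressed: Apr 26, 2030.
The wheel is brined: Apr 26, 2030 + 29 days = May 25, 2030.
The rind has formed: May 25, 2030 + 9 weeks = Jul 27, 2030.
The first turning is done: Jul 27, 2030 + 9 weeks = Sep 28, 2030.
Affinage is complete: Sep 28, 2030 + 26 days = Oct 24, 2030.
The wheel is cut for sale: Oct 24, 2030 + 3 weeks = Nov 14, 2030.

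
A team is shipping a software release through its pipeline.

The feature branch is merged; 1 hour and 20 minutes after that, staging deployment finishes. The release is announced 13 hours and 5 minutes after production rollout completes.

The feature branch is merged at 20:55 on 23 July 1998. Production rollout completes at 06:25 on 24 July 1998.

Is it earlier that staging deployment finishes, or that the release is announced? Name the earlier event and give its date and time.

The feature branch is merged: 20:55 Jul 23, 1998.
Staging deployment finishes: 20:55 Jul 23, 1998 + 1h20m = 22:15 Jul 23, 1998.
Production rollout completes: 06:25 Jul 24, 1998.
The release is announced: 06:25 Jul 24, 1998 + 13h05m = 19:30 Jul 24, 1998.
Comparing: staging deployment finishes at 22:15 Jul 23, 1998 vs the release is announced at 19:30 Jul 24, 1998. Earlier: staging deployment finishes.

Staging deployment finishes — 22:15 on 23 July 1998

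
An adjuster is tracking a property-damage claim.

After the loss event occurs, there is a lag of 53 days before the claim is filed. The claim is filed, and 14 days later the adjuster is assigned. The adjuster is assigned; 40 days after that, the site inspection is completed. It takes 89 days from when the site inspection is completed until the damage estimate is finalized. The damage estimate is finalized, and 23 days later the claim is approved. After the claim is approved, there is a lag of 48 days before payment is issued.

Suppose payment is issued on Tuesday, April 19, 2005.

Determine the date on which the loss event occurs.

Monday, July 26, 2004

Payment is issued: Apr 19, 2005.
The claim is approved: Apr 19, 2005 − 48 days = Mar 2, 2005.
The damage estimate is finalized: Mar 2, 2005 − 23 days = Feb 7, 2005.
The site inspection is completed: Feb 7, 2005 − 89 days = Nov 10, 2004.
The adjuster is assigned: Nov 10, 2004 − 40 days = Oct 1, 2004.
The claim is filed: Oct 1, 2004 − 14 days = Sep 17, 2004.
The loss event occurs: Sep 17, 2004 − 53 days = Jul 26, 2004.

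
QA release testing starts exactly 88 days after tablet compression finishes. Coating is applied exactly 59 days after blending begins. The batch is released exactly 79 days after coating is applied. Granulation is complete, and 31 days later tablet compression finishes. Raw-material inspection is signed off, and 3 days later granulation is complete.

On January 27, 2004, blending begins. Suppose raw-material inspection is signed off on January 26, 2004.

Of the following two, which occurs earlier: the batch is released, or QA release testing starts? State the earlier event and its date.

Blending begins: Jan 27, 2004.
Coating is applied: Jan 27, 2004 + 59 days = Mar 26, 2004.
The batch is released: Mar 26, 2004 + 79 days = Jun 13, 2004.
Raw-material inspection is signed off: Jan 26, 2004.
Granulation is complete: Jan 26, 2004 + 3 days = Jan 29, 2004.
Tablet compression finishes: Jan 29, 2004 + 31 days = Feb 29, 2004.
QA release testing starts: Feb 29, 2004 + 88 days = May 27, 2004.
Comparing: the batch is released on Jun 13, 2004 vs QA release testing starts on May 27, 2004. Earlier: QA release testing starts.

QA release testing starts — May 27, 2004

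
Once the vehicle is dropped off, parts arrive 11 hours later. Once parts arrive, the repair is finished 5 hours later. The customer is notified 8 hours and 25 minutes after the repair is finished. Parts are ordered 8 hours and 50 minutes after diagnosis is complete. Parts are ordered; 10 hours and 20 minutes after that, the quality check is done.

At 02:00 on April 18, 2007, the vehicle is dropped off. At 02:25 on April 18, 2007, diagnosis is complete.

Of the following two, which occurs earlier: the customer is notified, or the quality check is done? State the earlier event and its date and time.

The vehicle is dropped off: 02:00 Apr 18, 2007.
Parts arrive: 02:00 Apr 18, 2007 + 11h = 13:00 Apr 18, 2007.
The repair is finished: 13:00 Apr 18, 2007 + 5h = 18:00 Apr 18, 2007.
The customer is notified: 18:00 Apr 18, 2007 + 8h25m = 02:25 Apr 19, 2007.
Diagnosis is complete: 02:25 Apr 18, 2007.
Parts are ordered: 02:25 Apr 18, 2007 + 8h50m = 11:15 Apr 18, 2007.
The quality check is done: 11:15 Apr 18, 2007 + 10h20m = 21:35 Apr 18, 2007.
Comparing: the customer is notified at 02:25 Apr 19, 2007 vs the quality check is done at 21:35 Apr 18, 2007. Earlier: the quality check is done.

The quality check is done — 21:35 on April 18, 2007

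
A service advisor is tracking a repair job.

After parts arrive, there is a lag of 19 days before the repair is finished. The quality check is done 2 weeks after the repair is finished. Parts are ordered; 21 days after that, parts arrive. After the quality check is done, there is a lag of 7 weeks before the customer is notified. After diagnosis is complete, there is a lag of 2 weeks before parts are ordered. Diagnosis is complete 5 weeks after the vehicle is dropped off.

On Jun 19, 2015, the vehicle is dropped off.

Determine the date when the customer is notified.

Nov 18, 2015

The vehicle is dropped off: Jun 19, 2015.
Diagnosis is complete: Jun 19, 2015 + 5 weeks = Jul 24, 2015.
Parts are ordered: Jul 24, 2015 + 2 weeks = Aug 7, 2015.
Parts arrive: Aug 7, 2015 + 21 days = Aug 28, 2015.
The repair is finished: Aug 28, 2015 + 19 days = Sep 16, 2015.
The quality check is done: Sep 16, 2015 + 2 weeks = Sep 30, 2015.
The customer is notified: Sep 30, 2015 + 7 weeks = Nov 18, 2015.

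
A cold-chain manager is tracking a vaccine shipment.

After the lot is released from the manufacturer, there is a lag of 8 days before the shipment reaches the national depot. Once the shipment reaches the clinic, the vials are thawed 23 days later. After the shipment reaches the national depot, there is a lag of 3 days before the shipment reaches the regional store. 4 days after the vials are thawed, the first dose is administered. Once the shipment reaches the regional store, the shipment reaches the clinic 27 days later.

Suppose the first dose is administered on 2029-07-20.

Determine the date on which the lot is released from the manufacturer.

2029-05-16

The first dose is administered: Jul 20, 2029.
The vials are thawed: Jul 20, 2029 − 4 days = Jul 16, 2029.
The shipment reaches the clinic: Jul 16, 2029 − 23 days = Jun 23, 2029.
The shipment reaches the regional store: Jun 23, 2029 − 27 days = May 27, 2029.
The shipment reaches the national depot: May 27, 2029 − 3 days = May 24, 2029.
The lot is released from the manufacturer: May 24, 2029 − 8 days = May 16, 2029.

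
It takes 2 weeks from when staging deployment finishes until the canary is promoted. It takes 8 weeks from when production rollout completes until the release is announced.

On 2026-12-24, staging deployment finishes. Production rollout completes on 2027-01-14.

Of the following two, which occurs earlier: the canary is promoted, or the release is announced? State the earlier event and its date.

The canary is promoted — 2027-01-07

Staging deployment finishes: Dec 24, 2026.
The canary is promoted: Dec 24, 2026 + 2 weeks = Jan 7, 2027.
Production rollout completes: Jan 14, 2027.
The release is announced: Jan 14, 2027 + 8 weeks = Mar 11, 2027.
Comparing: the canary is promoted on Jan 7, 2027 vs the release is announced on Mar 11, 2027. Earlier: the canary is promoted.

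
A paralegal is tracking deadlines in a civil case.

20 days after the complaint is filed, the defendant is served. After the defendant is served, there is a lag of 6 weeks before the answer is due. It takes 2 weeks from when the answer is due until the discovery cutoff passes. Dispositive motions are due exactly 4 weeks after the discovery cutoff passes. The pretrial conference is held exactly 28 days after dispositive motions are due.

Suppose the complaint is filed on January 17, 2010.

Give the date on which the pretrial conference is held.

The complaint is filed: Jan 17, 2010.
The defendant is served: Jan 17, 2010 + 20 days = Feb 6, 2010.
The answer is due: Feb 6, 2010 + 6 weeks = Mar 20, 2010.
The discovery cutoff passes: Mar 20, 2010 + 2 weeks = Apr 3, 2010.
Dispositive motions are due: Apr 3, 2010 + 4 weeks = May 1, 2010.
The pretrial conference is held: May 1, 2010 + 28 days = May 29, 2010.

May 29, 2010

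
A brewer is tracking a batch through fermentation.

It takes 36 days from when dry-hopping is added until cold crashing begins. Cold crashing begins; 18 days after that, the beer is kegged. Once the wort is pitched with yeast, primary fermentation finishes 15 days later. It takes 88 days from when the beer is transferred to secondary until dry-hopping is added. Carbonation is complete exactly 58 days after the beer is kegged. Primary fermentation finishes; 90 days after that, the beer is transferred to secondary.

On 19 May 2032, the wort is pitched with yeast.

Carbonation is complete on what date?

20 March 2033

The wort is pitched with yeast: May 19, 2032.
Primary fermentation finishes: May 19, 2032 + 15 days = Jun 3, 2032.
The beer is transferred to secondary: Jun 3, 2032 + 90 days = Sep 1, 2032.
Dry-hopping is added: Sep 1, 2032 + 88 days = Nov 28, 2032.
Cold crashing begins: Nov 28, 2032 + 36 days = Jan 3, 2033.
The beer is kegged: Jan 3, 2033 + 18 days = Jan 21, 2033.
Carbonation is complete: Jan 21, 2033 + 58 days = Mar 20, 2033.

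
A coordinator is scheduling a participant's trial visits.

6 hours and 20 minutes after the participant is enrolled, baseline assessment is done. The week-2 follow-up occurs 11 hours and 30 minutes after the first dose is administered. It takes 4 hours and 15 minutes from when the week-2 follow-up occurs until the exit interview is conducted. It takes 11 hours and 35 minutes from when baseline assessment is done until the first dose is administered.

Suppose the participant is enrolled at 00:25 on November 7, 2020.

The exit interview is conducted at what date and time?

The participant is enrolled: 00:25 Nov 7, 2020.
Baseline assessment is done: 00:25 Nov 7, 2020 + 6h20m = 06:45 Nov 7, 2020.
The first dose is administered: 06:45 Nov 7, 2020 + 11h35m = 18:20 Nov 7, 2020.
The week-2 follow-up occurs: 18:20 Nov 7, 2020 + 11h30m = 05:50 Nov 8, 2020.
The exit interview is conducted: 05:50 Nov 8, 2020 + 4h15m = 10:05 Nov 8, 2020.

10:05 on November 8, 2020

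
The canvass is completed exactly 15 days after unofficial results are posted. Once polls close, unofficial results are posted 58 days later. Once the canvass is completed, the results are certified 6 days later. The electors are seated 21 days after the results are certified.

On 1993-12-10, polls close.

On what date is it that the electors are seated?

Polls close: Dec 10, 1993.
Unofficial results are posted: Dec 10, 1993 + 58 days = Feb 6, 1994.
The canvass is completed: Feb 6, 1994 + 15 days = Feb 21, 1994.
The results are certified: Feb 21, 1994 + 6 days = Feb 27, 1994.
The electors are seated: Feb 27, 1994 + 21 days = Mar 20, 1994.

1994-03-20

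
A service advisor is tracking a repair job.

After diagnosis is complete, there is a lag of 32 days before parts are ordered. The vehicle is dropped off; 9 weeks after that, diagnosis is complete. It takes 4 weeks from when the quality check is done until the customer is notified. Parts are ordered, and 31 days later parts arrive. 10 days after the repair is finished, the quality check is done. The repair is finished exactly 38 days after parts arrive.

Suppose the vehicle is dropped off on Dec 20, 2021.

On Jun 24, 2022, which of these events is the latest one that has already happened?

The vehicle is dropped off: Dec 20, 2021.
Diagnosis is complete: Dec 20, 2021 + 9 weeks = Feb 21, 2022.
Parts are ordered: Feb 21, 2022 + 32 days = Mar 25, 2022.
Parts arrive: Mar 25, 2022 + 31 days = Apr 25, 2022.
The repair is finished: Apr 25, 2022 + 38 days = Jun 2, 2022.
The quality check is done: Jun 2, 2022 + 10 days = Jun 12, 2022.
The customer is notified: Jun 12, 2022 + 4 weeks = Jul 10, 2022.
Jun 24, 2022 falls between when the quality check is done (Jun 12, 2022) and when the customer is notified (Jul 10, 2022).

The quality check is done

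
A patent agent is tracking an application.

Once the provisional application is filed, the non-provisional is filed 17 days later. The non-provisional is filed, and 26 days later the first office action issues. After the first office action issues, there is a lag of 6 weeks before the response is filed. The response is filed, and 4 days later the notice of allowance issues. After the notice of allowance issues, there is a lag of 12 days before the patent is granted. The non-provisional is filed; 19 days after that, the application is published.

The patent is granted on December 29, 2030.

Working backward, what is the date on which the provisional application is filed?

September 19, 2030

The patent is granted: Dec 29, 2030.
The notice of allowance issues: Dec 29, 2030 − 12 days = Dec 17, 2030.
The response is filed: Dec 17, 2030 − 4 days = Dec 13, 2030.
The first office action issues: Dec 13, 2030 − 6 weeks = Nov 1, 2030.
The non-provisional is filed: Nov 1, 2030 − 26 days = Oct 6, 2030.
The provisional application is filed: Oct 6, 2030 − 17 days = Sep 19, 2030.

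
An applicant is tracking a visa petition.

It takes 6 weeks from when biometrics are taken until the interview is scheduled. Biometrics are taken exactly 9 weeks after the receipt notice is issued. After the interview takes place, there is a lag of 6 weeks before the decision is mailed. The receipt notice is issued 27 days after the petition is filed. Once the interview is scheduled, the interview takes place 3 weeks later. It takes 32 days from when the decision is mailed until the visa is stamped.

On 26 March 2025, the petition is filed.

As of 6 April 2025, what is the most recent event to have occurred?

The petition is filed

The petition is filed: Mar 26, 2025.
The receipt notice is issued: Mar 26, 2025 + 27 days = Apr 22, 2025.
Biometrics are taken: Apr 22, 2025 + 9 weeks = Jun 24, 2025.
The interview is scheduled: Jun 24, 2025 + 6 weeks = Aug 5, 2025.
The interview takes place: Aug 5, 2025 + 3 weeks = Aug 26, 2025.
The decision is mailed: Aug 26, 2025 + 6 weeks = Oct 7, 2025.
The visa is stamped: Oct 7, 2025 + 32 days = Nov 8, 2025.
Apr 6, 2025 falls between when the petition is filed (Mar 26, 2025) and when the receipt notice is issued (Apr 22, 2025).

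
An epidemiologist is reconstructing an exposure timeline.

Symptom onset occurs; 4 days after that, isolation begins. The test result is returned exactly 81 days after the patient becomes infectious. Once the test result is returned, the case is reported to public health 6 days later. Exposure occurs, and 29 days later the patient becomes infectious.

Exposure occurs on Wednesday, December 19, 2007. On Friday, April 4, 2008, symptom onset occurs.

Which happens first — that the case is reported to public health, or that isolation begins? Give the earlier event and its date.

Isolation begins — Tuesday, April 8, 2008

Exposure occurs: Dec 19, 2007.
The patient becomes infectious: Dec 19, 2007 + 29 days = Jan 17, 2008.
The test result is returned: Jan 17, 2008 + 81 days = Apr 7, 2008.
The case is reported to public health: Apr 7, 2008 + 6 days = Apr 13, 2008.
Symptom onset occurs: Apr 4, 2008.
Isolation begins: Apr 4, 2008 + 4 days = Apr 8, 2008.
Comparing: the case is reported to public health on Apr 13, 2008 vs isolation begins on Apr 8, 2008. Earlier: isolation begins.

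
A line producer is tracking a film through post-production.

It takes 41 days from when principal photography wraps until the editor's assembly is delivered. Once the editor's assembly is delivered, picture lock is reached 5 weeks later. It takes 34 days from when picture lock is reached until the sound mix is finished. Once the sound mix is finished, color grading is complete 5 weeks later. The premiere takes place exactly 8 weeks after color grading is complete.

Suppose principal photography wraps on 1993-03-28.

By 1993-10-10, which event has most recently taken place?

Color grading is complete

Principal photography wraps: Mar 28, 1993.
The editor's assembly is delivered: Mar 28, 1993 + 41 days = May 8, 1993.
Picture lock is reached: May 8, 1993 + 5 weeks = Jun 12, 1993.
The sound mix is finished: Jun 12, 1993 + 34 days = Jul 16, 1993.
Color grading is complete: Jul 16, 1993 + 5 weeks = Aug 20, 1993.
The premiere takes place: Aug 20, 1993 + 8 weeks = Oct 15, 1993.
Oct 10, 1993 falls between when color grading is complete (Aug 20, 1993) and when the premiere takes place (Oct 15, 1993).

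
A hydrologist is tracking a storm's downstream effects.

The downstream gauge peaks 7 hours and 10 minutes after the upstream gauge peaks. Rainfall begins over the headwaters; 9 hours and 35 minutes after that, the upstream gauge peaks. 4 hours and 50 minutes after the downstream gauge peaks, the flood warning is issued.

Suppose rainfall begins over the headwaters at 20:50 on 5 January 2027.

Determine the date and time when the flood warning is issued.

Rainfall begins over the headwaters: 20:50 Jan 5, 2027.
The upstream gauge peaks: 20:50 Jan 5, 2027 + 9h35m = 06:25 Jan 6, 2027.
The downstream gauge peaks: 06:25 Jan 6, 2027 + 7h10m = 13:35 Jan 6, 2027.
The flood warning is issued: 13:35 Jan 6, 2027 + 4h50m = 18:25 Jan 6, 2027.

18:25 on 6 January 2027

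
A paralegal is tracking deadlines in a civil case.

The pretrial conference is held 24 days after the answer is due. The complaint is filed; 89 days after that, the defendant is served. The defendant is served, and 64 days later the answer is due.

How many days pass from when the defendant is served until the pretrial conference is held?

Causal path: the defendant is served → the answer is due → the pretrial conference is held.
Total delay along the path: 64 + 24 = 88 days.

88 days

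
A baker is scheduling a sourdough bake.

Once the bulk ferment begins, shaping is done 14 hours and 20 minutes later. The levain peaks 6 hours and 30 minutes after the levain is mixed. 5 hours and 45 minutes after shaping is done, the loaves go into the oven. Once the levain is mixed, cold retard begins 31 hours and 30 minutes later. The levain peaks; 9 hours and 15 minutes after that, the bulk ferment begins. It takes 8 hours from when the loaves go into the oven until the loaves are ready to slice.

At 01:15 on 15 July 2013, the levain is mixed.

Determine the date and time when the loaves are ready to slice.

21:05 on 16 July 2013

The levain is mixed: 01:15 Jul 15, 2013.
The levain peaks: 01:15 Jul 15, 2013 + 6h30m = 07:45 Jul 15, 2013.
The bulk ferment begins: 07:45 Jul 15, 2013 + 9h15m = 17:00 Jul 15, 2013.
Shaping is done: 17:00 Jul 15, 2013 + 14h20m = 07:20 Jul 16, 2013.
The loaves go into the oven: 07:20 Jul 16, 2013 + 5h45m = 13:05 Jul 16, 2013.
The loaves are ready to slice: 13:05 Jul 16, 2013 + 8h = 21:05 Jul 16, 2013.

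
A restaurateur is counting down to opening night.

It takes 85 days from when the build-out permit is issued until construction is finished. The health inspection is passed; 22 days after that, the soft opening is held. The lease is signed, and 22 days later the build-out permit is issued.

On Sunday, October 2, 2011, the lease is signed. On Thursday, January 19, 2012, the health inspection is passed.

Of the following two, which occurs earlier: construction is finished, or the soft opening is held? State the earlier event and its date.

Construction is finished — Tuesday, January 17, 2012

The lease is signed: Oct 2, 2011.
The build-out permit is issued: Oct 2, 2011 + 22 days = Oct 24, 2011.
Construction is finished: Oct 24, 2011 + 85 days = Jan 17, 2012.
The health inspection is passed: Jan 19, 2012.
The soft opening is held: Jan 19, 2012 + 22 days = Feb 10, 2012.
Comparing: construction is finished on Jan 17, 2012 vs the soft opening is held on Feb 10, 2012. Earlier: construction is finished.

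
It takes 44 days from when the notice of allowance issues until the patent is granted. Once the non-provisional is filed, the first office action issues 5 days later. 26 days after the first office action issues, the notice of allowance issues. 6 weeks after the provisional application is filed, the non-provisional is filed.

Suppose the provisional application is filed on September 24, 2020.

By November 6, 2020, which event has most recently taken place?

The provisional application is filed: Sep 24, 2020.
The non-provisional is filed: Sep 24, 2020 + 6 weeks = Nov 5, 2020.
The first office action issues: Nov 5, 2020 + 5 days = Nov 10, 2020.
The notice of allowance issues: Nov 10, 2020 + 26 days = Dec 6, 2020.
The patent is granted: Dec 6, 2020 + 44 days = Jan 19, 2021.
Nov 6, 2020 falls between when the non-provisional is filed (Nov 5, 2020) and when the first office action issues (Nov 10, 2020).

The non-provisional is filed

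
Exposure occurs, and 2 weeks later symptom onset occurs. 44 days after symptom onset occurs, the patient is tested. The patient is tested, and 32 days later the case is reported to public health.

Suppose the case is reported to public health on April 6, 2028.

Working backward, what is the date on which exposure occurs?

January 7, 2028

The case is reported to public health: Apr 6, 2028.
The patient is tested: Apr 6, 2028 − 32 days = Mar 5, 2028.
Symptom onset occurs: Mar 5, 2028 − 44 days = Jan 21, 2028.
Exposure occurs: Jan 21, 2028 − 2 weeks = Jan 7, 2028.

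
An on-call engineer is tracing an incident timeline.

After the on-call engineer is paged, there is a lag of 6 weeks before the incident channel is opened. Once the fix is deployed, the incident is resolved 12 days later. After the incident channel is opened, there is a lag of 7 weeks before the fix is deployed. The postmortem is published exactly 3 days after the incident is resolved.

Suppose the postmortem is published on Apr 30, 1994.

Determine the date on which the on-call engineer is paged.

Jan 14, 1994

The postmortem is published: Apr 30, 1994.
The incident is resolved: Apr 30, 1994 − 3 days = Apr 27, 1994.
The fix is deployed: Apr 27, 1994 − 12 days = Apr 15, 1994.
The incident channel is opened: Apr 15, 1994 − 7 weeks = Feb 25, 1994.
The on-call engineer is paged: Feb 25, 1994 − 6 weeks = Jan 14, 1994.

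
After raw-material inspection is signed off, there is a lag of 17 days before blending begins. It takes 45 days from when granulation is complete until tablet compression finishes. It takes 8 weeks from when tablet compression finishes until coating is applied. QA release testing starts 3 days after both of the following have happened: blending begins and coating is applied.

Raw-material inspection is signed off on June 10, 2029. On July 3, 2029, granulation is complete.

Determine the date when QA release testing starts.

October 15, 2029

Raw-material inspection is signed off: Jun 10, 2029.
Blending begins: Jun 10, 2029 + 17 days = Jun 27, 2029.
Granulation is complete: Jul 3, 2029.
Tablet compression finishes: Jul 3, 2029 + 45 days = Aug 17, 2029.
Coating is applied: Aug 17, 2029 + 8 weeks = Oct 12, 2029.
Both prerequisites met — blending begins (Jun 27, 2029), coating is applied (Oct 12, 2029); the later is Oct 12, 2029.
QA release testing starts: Oct 12, 2029 + 3 days = Oct 15, 2029.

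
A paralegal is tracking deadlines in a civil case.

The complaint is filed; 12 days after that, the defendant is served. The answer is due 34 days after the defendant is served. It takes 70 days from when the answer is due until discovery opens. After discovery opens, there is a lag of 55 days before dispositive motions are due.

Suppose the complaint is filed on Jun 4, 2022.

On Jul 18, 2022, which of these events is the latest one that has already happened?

The complaint is filed: Jun 4, 2022.
The defendant is served: Jun 4, 2022 + 12 days = Jun 16, 2022.
The answer is due: Jun 16, 2022 + 34 days = Jul 20, 2022.
Discovery opens: Jul 20, 2022 + 70 days = Sep 28, 2022.
Dispositive motions are due: Sep 28, 2022 + 55 days = Nov 22, 2022.
Jul 18, 2022 falls between when the defendant is served (Jun 16, 2022) and when the answer is due (Jul 20, 2022).

The defendant is served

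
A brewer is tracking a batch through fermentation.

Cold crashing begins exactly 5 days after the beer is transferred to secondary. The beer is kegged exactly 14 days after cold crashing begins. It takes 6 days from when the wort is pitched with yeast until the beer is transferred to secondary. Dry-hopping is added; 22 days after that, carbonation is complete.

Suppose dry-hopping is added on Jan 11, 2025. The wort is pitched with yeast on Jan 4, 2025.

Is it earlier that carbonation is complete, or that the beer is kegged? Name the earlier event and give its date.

The beer is kegged — Jan 29, 2025

Dry-hopping is added: Jan 11, 2025.
Carbonation is complete: Jan 11, 2025 + 22 days = Feb 2, 2025.
The wort is pitched with yeast: Jan 4, 2025.
The beer is transferred to secondary: Jan 4, 2025 + 6 days = Jan 10, 2025.
Cold crashing begins: Jan 10, 2025 + 5 days = Jan 15, 2025.
The beer is kegged: Jan 15, 2025 + 14 days = Jan 29, 2025.
Comparing: carbonation is complete on Feb 2, 2025 vs the beer is kegged on Jan 29, 2025. Earlier: the beer is kegged.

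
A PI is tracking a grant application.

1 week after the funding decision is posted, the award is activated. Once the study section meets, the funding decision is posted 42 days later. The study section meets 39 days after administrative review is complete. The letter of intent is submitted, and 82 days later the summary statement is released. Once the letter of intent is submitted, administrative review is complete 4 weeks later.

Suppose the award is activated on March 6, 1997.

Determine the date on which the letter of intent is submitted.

November 10, 1996

The award is activated: Mar 6, 1997.
The funding decision is posted: Mar 6, 1997 − 1 week = Feb 27, 1997.
The study section meets: Feb 27, 1997 − 42 days = Jan 16, 1997.
Administrative review is complete: Jan 16, 1997 − 39 days = Dec 8, 1996.
The letter of intent is submitted: Dec 8, 1996 − 4 weeks = Nov 10, 1996.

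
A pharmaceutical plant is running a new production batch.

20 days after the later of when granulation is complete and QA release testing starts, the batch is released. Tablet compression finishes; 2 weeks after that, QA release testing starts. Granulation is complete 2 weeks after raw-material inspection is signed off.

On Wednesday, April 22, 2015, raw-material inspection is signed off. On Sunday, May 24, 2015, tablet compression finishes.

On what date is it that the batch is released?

Saturday, June 27, 2015

Raw-material inspection is signed off: Apr 22, 2015.
Granulation is complete: Apr 22, 2015 + 2 weeks = May 6, 2015.
Tablet compression finishes: May 24, 2015.
QA release testing starts: May 24, 2015 + 2 weeks = Jun 7, 2015.
Both prerequisites met — granulation is complete (May 6, 2015), QA release testing starts (Jun 7, 2015); the later is Jun 7, 2015.
The batch is released: Jun 7, 2015 + 20 days = Jun 27, 2015.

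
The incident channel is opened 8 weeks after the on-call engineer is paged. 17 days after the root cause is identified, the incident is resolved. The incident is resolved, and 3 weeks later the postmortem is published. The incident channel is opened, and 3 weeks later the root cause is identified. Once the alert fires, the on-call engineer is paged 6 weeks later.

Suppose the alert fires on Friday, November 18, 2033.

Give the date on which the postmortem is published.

The alert fires: Nov 18, 2033.
The on-call engineer is paged: Nov 18, 2033 + 6 weeks = Dec 30, 2033.
The incident channel is opened: Dec 30, 2033 + 8 weeks = Feb 24, 2034.
The root cause is identified: Feb 24, 2034 + 3 weeks = Mar 17, 2034.
The incident is resolved: Mar 17, 2034 + 17 days = Apr 3, 2034.
The postmortem is published: Apr 3, 2034 + 3 weeks = Apr 24, 2034.

Monday, April 24, 2034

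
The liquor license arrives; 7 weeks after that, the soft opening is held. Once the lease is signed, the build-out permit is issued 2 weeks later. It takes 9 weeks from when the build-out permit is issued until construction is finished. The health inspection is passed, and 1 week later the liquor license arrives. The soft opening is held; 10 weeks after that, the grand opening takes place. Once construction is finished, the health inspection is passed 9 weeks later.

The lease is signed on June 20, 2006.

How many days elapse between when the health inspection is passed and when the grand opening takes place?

Causal path: the health inspection is passed → the liquor license arrives → the soft opening is held → the grand opening takes place.
Total delay along the path: 1 + 7 + 10 weeks = 18 weeks = 126 days.

126 days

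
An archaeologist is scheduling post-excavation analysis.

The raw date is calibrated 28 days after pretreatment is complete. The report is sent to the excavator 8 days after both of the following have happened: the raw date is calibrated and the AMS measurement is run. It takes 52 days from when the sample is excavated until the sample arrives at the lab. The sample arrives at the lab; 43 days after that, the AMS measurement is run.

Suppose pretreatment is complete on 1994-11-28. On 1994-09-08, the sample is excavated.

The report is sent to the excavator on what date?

Pretreatment is complete: Nov 28, 1994.
The raw date is calibrated: Nov 28, 1994 + 28 days = Dec 26, 1994.
The sample is excavated: Sep 8, 1994.
The sample arrives at the lab: Sep 8, 1994 + 52 days = Oct 30, 1994.
The AMS measurement is run: Oct 30, 1994 + 43 days = Dec 12, 1994.
Both prerequisites met — the raw date is calibrated (Dec 26, 1994), the AMS measurement is run (Dec 12, 1994); the later is Dec 26, 1994.
The report is sent to the excavator: Dec 26, 1994 + 8 days = Jan 3, 1995.

1995-01-03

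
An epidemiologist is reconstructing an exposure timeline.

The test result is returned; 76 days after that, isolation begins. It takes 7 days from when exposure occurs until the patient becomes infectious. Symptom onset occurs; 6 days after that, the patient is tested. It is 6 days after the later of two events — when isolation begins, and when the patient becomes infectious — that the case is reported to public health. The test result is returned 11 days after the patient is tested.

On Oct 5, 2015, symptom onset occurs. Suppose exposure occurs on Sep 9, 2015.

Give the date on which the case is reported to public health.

Symptom onset occurs: Oct 5, 2015.
The patient is tested: Oct 5, 2015 + 6 days = Oct 11, 2015.
The test result is returned: Oct 11, 2015 + 11 days = Oct 22, 2015.
Isolation begins: Oct 22, 2015 + 76 days = Jan 6, 2016.
Exposure occurs: Sep 9, 2015.
The patient becomes infectious: Sep 9, 2015 + 7 days = Sep 16, 2015.
Both prerequisites met — isolation begins (Jan 6, 2016), the patient becomes infectious (Sep 16, 2015); the later is Jan 6, 2016.
The case is reported to public health: Jan 6, 2016 + 6 days = Jan 12, 2016.

Jan 12, 2016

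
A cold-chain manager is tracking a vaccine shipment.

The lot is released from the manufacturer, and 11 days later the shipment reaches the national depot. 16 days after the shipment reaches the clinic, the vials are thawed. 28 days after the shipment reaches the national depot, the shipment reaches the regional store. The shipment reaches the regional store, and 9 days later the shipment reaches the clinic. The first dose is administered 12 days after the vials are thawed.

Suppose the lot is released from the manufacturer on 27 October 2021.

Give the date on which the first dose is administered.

The lot is released from the manufacturer: Oct 27, 2021.
The shipment reaches the national depot: Oct 27, 2021 + 11 days = Nov 7, 2021.
The shipment reaches the regional store: Nov 7, 2021 + 28 days = Dec 5, 2021.
The shipment reaches the clinic: Dec 5, 2021 + 9 days = Dec 14, 2021.
The vials are thawed: Dec 14, 2021 + 16 days = Dec 30, 2021.
The first dose is administered: Dec 30, 2021 + 12 days = Jan 11, 2022.

11 January 2022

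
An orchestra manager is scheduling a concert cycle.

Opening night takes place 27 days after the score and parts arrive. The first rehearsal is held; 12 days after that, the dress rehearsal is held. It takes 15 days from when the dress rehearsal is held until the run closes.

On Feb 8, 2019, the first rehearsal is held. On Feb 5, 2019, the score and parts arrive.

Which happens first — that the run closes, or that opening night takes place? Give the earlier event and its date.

Opening night takes place — Mar 4, 2019

The first rehearsal is held: Feb 8, 2019.
The dress rehearsal is held: Feb 8, 2019 + 12 days = Feb 20, 2019.
The run closes: Feb 20, 2019 + 15 days = Mar 7, 2019.
The score and parts arrive: Feb 5, 2019.
Opening night takes place: Feb 5, 2019 + 27 days = Mar 4, 2019.
Comparing: the run closes on Mar 7, 2019 vs opening night takes place on Mar 4, 2019. Earlier: opening night takes place.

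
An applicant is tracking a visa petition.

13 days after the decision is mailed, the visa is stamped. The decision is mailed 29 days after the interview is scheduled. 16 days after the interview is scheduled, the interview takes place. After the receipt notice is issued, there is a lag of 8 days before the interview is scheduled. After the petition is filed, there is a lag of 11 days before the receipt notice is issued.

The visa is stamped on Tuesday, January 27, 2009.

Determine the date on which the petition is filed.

Thursday, November 27, 2008

The visa is stamped: Jan 27, 2009.
The decision is mailed: Jan 27, 2009 − 13 days = Jan 14, 2009.
The interview is scheduled: Jan 14, 2009 − 29 days = Dec 16, 2008.
The receipt notice is issued: Dec 16, 2008 − 8 days = Dec 8, 2008.
The petition is filed: Dec 8, 2008 − 11 days = Nov 27, 2008.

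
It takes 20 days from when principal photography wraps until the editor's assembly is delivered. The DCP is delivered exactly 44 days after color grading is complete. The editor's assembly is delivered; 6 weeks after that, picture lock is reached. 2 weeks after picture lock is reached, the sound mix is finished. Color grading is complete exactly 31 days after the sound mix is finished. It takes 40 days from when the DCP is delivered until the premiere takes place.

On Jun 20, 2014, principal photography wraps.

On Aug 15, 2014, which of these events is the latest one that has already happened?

Principal photography wraps: Jun 20, 2014.
The editor's assembly is delivered: Jun 20, 2014 + 20 days = Jul 10, 2014.
Picture lock is reached: Jul 10, 2014 + 6 weeks = Aug 21, 2014.
The sound mix is finished: Aug 21, 2014 + 2 weeks = Sep 4, 2014.
Color grading is complete: Sep 4, 2014 + 31 days = Oct 5, 2014.
The DCP is delivered: Oct 5, 2014 + 44 days = Nov 18, 2014.
The premiere takes place: Nov 18, 2014 + 40 days = Dec 28, 2014.
Aug 15, 2014 falls between when the editor's assembly is delivered (Jul 10, 2014) and when picture lock is reached (Aug 21, 2014).

The editor's assembly is delivered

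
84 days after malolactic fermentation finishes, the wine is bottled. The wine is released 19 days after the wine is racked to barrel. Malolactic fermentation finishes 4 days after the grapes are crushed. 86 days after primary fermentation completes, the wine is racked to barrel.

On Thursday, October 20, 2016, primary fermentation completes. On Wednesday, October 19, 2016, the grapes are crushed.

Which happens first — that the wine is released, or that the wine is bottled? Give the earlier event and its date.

Primary fermentation completes: Oct 20, 2016.
The wine is racked to barrel: Oct 20, 2016 + 86 days = Jan 14, 2017.
The wine is released: Jan 14, 2017 + 19 days = Feb 2, 2017.
The grapes are crushed: Oct 19, 2016.
Malolactic fermentation finishes: Oct 19, 2016 + 4 days = Oct 23, 2016.
The wine is bottled: Oct 23, 2016 + 84 days = Jan 15, 2017.
Comparing: the wine is released on Feb 2, 2017 vs the wine is bottled on Jan 15, 2017. Earlier: the wine is bottled.

The wine is bottled — Sunday, January 15, 2017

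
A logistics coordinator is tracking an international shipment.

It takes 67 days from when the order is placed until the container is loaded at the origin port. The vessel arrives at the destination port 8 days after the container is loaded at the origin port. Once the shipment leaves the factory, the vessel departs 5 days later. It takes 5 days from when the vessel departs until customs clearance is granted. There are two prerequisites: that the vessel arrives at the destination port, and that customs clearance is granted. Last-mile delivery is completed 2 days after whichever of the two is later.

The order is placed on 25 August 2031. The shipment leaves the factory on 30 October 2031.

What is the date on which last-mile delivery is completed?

The order is placed: Aug 25, 2031.
The container is loaded at the origin port: Aug 25, 2031 + 67 days = Oct 31, 2031.
The vessel arrives at the destination port: Oct 31, 2031 + 8 days = Nov 8, 2031.
The shipment leaves the factory: Oct 30, 2031.
The vessel departs: Oct 30, 2031 + 5 days = Nov 4, 2031.
Customs clearance is granted: Nov 4, 2031 + 5 days = Nov 9, 2031.
Both prerequisites met — the vessel arrives at the destination port (Nov 8, 2031), customs clearance is granted (Nov 9, 2031); the later is Nov 9, 2031.
Last-mile delivery is completed: Nov 9, 2031 + 2 days = Nov 11, 2031.

11 November 2031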